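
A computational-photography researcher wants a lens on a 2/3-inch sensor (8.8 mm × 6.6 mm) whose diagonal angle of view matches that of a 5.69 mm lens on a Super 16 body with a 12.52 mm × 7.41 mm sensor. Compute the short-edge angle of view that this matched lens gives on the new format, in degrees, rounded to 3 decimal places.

74.980°

Sensor diagonal = √(12.52² + 7.41²) = √211.6585 ≈ 14.5485 mm.
Sensor diagonal = √(8.8² + 6.6²) = √121.0000 ≈ 11.0000 mm.
Equal diagonal AOV ⇒ f₂ = f₁ · 11.0000/14.5485 = 5.69 × 0.75609 ≈ 4.3022 mm.
Short-edge AOV on the new format = 2·arctan(6.6 / (2 × 4.3022)) = 2·arctan(0.76706) ≈ 74.9804°.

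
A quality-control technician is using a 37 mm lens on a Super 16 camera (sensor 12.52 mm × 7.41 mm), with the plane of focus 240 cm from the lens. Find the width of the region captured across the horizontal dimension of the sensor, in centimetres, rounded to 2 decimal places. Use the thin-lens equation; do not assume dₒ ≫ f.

79.96 cm

dₒ: 240 cm = 2400 mm.
Similar triangles through the lens centre give W/dₒ = w/dᵢ; with 1/f = 1/dₒ + 1/dᵢ this gives W = w·(dₒ − f)/f.
W = 12.52 mm × (2400 − 37) / 37 = 12.52 × 63.8649 ≈ 799.588 mm = 79.9588 cm.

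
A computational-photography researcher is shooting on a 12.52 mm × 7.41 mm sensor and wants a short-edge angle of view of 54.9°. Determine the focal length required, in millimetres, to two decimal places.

From α = 2·arctan(h/2f) we get f = h / (2·tan(α/2)).
With h = 7.41 mm and α/2 = 27.45°, tan(α/2) ≈ 0.51946, so f ≈ 7.41 / 1.03892 ≈ 7.1324 mm.

7.13 mm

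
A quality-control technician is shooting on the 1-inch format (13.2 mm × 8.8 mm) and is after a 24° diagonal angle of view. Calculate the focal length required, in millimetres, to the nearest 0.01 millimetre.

Sensor diagonal = √(13.2² + 8.8²) = √251.6800 ≈ 15.8644 mm.
From α = 2·arctan(d/2f) we get f = d / (2·tan(α/2)).
With d = 15.8644 mm and α/2 = 12°, tan(α/2) ≈ 0.21256, so f ≈ 15.8644 / 0.42511 ≈ 37.3181 mm.

37.32 mm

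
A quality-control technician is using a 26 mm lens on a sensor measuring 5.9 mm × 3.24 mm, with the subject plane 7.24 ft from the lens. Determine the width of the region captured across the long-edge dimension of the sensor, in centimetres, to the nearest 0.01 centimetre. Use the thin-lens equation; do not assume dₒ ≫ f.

49.49 cm

dₒ: 7.24 ft × 304.8 mm/ft = 2206.75 mm.
Similar triangles through the lens centre give W/dₒ = w/dᵢ; with 1/f = 1/dₒ + 1/dᵢ this gives W = w·(dₒ − f)/f.
W = 5.9 mm × (2206.75 − 26) / 26 = 5.9 × 83.8751 ≈ 494.863 mm = 49.4863 cm.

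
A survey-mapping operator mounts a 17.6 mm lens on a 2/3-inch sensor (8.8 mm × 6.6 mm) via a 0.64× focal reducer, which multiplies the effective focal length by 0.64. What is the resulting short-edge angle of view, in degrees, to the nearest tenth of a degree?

32.7°

Effective focal length f = 17.6 × 0.64 = 11.264 mm.
α = 2·arctan(6.6 / (2 × 11.264)) = 2·arctan(0.29297) ≈ 32.6579°.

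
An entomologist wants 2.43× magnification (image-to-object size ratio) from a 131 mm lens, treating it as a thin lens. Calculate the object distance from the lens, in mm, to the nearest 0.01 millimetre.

184.91 mm

With m = dᵢ/dₒ and 1/f = 1/dₒ + 1/dᵢ, substituting dᵢ = m·dₒ gives 1/f = (1 + 1/m)/dₒ, hence dₒ = f·(1 + 1/m).
dₒ = 131 × (1 + 1/2.43) = 131 × 1.41152 ≈ 184.909 mm.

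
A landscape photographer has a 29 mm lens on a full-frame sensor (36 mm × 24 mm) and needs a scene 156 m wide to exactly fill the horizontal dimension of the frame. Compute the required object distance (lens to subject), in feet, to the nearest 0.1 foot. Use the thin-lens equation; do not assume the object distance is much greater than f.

W: 156 m = 156000 mm.
Magnification m = w/W = dᵢ/dₒ; combined with 1/f = 1/dₒ + 1/dᵢ this gives dₒ = f·(1 + W/w).
dₒ = 29 mm × (1 + 156000/36) = 29 × 4334.3333 ≈ 125695.667 mm = 125695.667/304.8 ft = 412.387 ft.

412.4 ft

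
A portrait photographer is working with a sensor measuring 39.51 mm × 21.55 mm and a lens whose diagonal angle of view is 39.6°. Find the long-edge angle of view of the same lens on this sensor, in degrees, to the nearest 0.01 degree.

Sensor diagonal = √(39.51² + 21.55²) = √2025.4426 ≈ 45.0049 mm.
From the diagonal AOV: f = 45.0049 / (2·tan(19.8°)) = 45.0049 / 0.72004 ≈ 62.5030 mm.
Long-edge AOV = 2·arctan(39.51 / (2 × 62.5030)) = 2·arctan(0.31606) ≈ 35.0798°.

35.08°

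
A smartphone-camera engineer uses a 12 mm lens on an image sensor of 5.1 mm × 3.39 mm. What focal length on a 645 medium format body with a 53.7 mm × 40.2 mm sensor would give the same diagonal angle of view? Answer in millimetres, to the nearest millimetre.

Sensor diagonal = √(5.1² + 3.39²) = √37.5021 ≈ 6.1239 mm.
Sensor diagonal = √(53.7² + 40.2²) = √4499.7300 ≈ 67.0800 mm.
Equal angle of view means equal diagonal/f ratio, so f₂ = f₁ · (diagonal₂/diagonal₁) = 12 × 67.0800/6.1239.
f₂ = 12 × 10.95382 ≈ 131.446 mm.

131 mm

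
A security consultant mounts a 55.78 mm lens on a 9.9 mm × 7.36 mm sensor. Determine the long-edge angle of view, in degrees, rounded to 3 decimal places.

10.142°

Angle of view α = 2·arctan(w/2f) with w = 9.9 mm and f = 55.78 mm.
w/2f = 0.08874; arctan(0.08874) ≈ 5.0712°, so α ≈ 10.1425°.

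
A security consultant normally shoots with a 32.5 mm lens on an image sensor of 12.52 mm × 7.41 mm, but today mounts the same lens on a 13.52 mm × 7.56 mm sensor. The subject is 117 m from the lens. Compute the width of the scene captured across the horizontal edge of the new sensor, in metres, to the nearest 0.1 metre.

48.7 m

The focal length stays 32.5 mm; the relevant sensor dimension is now w = 13.52 mm. Object distance dₒ = 117 m = 117000 mm.
Thin-lens field width W = w·(dₒ − f)/f = 13.52 × (117000 − 32.5)/32.5 ≈ 48658.480 mm = 48.6585 m.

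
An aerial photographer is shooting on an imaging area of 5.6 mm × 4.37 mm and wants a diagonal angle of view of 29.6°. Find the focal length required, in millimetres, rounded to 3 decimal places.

Sensor diagonal = √(5.6² + 4.37²) = √50.4569 ≈ 7.1033 mm.
From α = 2·arctan(d/2f) we get f = d / (2·tan(α/2)).
With d = 7.1033 mm and α/2 = 14.8°, tan(α/2) ≈ 0.26421, so f ≈ 7.1033 / 0.52842 ≈ 13.4425 mm.

13.442 mm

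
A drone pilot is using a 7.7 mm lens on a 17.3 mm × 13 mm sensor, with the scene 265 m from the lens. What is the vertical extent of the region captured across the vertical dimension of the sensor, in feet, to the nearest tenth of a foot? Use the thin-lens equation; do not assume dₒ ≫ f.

1467.8 ft

dₒ: 265 m = 265000 mm.
Similar triangles through the lens centre give W/dₒ = h/dᵢ; with 1/f = 1/dₒ + 1/dᵢ this gives W = h·(dₒ − f)/f.
W = 13 mm × (265000 − 7.7) / 7.7 = 13 × 34414.5844 ≈ 447389.597 mm = 447389.597/304.8 ft = 1467.81 ft.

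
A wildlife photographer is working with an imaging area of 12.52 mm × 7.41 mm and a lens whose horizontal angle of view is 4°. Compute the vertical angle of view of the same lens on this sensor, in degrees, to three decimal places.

2.368°

From the horizontal AOV: f = 12.52 / (2·tan(2°)) = 12.52 / 0.06984 ≈ 179.2629 mm.
Vertical AOV = 2·arctan(7.41 / (2 × 179.2629)) = 2·arctan(0.02067) ≈ 2.3680°.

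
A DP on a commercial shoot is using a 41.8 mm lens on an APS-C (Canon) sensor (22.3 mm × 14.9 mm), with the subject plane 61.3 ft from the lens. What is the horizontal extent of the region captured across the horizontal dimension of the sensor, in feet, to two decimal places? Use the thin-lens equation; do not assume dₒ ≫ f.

32.63 ft

dₒ: 61.3 ft × 304.8 mm/ft = 18684.24 mm.
Similar triangles through the lens centre give W/dₒ = w/dᵢ; with 1/f = 1/dₒ + 1/dᵢ this gives W = w·(dₒ − f)/f.
W = 22.3 mm × (18684.2 − 41.8) / 41.8 = 22.3 × 445.9914 ≈ 9945.608 mm = 9945.608/304.8 ft = 32.6299 ft.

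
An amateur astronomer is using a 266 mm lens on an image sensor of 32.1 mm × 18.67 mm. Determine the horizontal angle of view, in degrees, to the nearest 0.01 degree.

6.91°

Angle of view α = 2·arctan(w/2f) with w = 32.1 mm and f = 266 mm.
w/2f = 0.06034; arctan(0.06034) ≈ 3.4529°, so α ≈ 6.9059°.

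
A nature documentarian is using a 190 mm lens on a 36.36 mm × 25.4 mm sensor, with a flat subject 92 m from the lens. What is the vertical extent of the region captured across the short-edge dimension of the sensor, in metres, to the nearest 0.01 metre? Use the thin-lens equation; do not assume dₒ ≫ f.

dₒ: 92 m = 92000 mm.
Similar triangles through the lens centre give W/dₒ = h/dᵢ; with 1/f = 1/dₒ + 1/dᵢ this gives W = h·(dₒ − f)/f.
W = 25.4 mm × (92000 − 190) / 190 = 25.4 × 483.2105 ≈ 12273.547 mm = 12.2735 m.

12.27 m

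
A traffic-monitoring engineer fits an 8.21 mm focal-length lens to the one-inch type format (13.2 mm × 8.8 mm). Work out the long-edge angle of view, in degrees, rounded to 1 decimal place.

77.6°

Angle of view α = 2·arctan(w/2f) with w = 13.2 mm and f = 8.21 mm.
w/2f = 0.80390; arctan(0.80390) ≈ 38.7957°, so α ≈ 77.5914°.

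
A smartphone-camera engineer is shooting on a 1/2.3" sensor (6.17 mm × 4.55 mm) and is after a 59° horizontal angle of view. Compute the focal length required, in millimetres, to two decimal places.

5.45 mm

From α = 2·arctan(w/2f) we get f = w / (2·tan(α/2)).
With w = 6.17 mm and α/2 = 29.5°, tan(α/2) ≈ 0.56577, so f ≈ 6.17 / 1.13155 ≈ 5.4527 mm.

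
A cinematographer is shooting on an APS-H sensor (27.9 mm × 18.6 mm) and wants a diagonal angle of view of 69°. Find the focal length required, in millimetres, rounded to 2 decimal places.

Sensor diagonal = √(27.9² + 18.6²) = √1124.3700 ≈ 33.5316 mm.
From α = 2·arctan(d/2f) we get f = d / (2·tan(α/2)).
With d = 33.5316 mm and α/2 = 34.5°, tan(α/2) ≈ 0.68728, so f ≈ 33.5316 / 1.37456 ≈ 24.3944 mm.

24.39 mm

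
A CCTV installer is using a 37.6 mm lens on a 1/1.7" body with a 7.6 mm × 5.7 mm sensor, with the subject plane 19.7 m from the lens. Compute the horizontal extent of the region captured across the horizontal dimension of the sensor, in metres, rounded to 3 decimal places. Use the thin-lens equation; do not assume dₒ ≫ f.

dₒ: 19.7 m = 19700 mm.
Similar triangles through the lens centre give W/dₒ = w/dᵢ; with 1/f = 1/dₒ + 1/dᵢ this gives W = w·(dₒ − f)/f.
W = 7.6 mm × (19700 − 37.6) / 37.6 = 7.6 × 522.9362 ≈ 3974.315 mm = 3.97431 m.

3.974 m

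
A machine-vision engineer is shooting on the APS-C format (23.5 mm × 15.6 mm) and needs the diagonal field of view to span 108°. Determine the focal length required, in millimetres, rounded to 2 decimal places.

Sensor diagonal = √(23.5² + 15.6²) = √795.6100 ≈ 28.2066 mm.
From α = 2·arctan(d/2f) we get f = d / (2·tan(α/2)).
With d = 28.2066 mm and α/2 = 54°, tan(α/2) ≈ 1.37638, so f ≈ 28.2066 / 2.75276 ≈ 10.2466 mm.

10.25 mm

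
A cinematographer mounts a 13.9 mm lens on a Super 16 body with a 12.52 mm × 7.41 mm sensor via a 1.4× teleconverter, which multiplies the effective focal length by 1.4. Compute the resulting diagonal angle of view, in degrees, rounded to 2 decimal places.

Effective focal length f = 13.9 × 1.4 = 19.46 mm.
Sensor diagonal = √(12.52² + 7.41²) = √211.6585 ≈ 14.5485 mm.
α = 2·arctan(14.548 / (2 × 19.46)) = 2·arctan(0.37380) ≈ 40.9920°.

40.99°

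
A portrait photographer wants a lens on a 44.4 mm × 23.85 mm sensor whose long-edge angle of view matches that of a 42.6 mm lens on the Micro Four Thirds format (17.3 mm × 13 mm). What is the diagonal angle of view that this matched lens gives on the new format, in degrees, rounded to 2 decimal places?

Equal long-edge AOV ⇒ f₂ = f₁ · 44.4/17.3 = 42.6 × 2.56647 ≈ 109.3318 mm.
Sensor diagonal = √(44.4² + 23.85²) = √2540.1825 ≈ 50.4002 mm.
Diagonal AOV on the new format = 2·arctan(50.4002 / (2 × 109.3318)) = 2·arctan(0.23049) ≈ 25.9591°.

25.96°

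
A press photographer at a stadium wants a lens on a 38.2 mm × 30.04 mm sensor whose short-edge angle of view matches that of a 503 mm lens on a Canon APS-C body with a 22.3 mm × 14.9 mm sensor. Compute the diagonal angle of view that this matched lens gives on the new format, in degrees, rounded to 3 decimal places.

Equal short-edge AOV ⇒ f₂ = f₁ · 30.04/14.9 = 503 × 2.01611 ≈ 1014.1020 mm.
Sensor diagonal = √(38.2² + 30.04²) = √2361.6416 ≈ 48.5967 mm.
Diagonal AOV on the new format = 2·arctan(48.5967 / (2 × 1014.1020)) = 2·arctan(0.02396) ≈ 2.7451°.

2.745°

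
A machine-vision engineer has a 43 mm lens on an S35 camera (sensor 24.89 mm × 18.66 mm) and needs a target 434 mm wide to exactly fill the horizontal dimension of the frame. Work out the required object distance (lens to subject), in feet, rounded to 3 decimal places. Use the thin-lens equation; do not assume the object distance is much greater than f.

2.601 ft

Magnification m = w/W = dᵢ/dₒ; combined with 1/f = 1/dₒ + 1/dᵢ this gives dₒ = f·(1 + W/w).
dₒ = 43 mm × (1 + 434/24.89) = 43 × 18.4367 ≈ 792.779 mm = 792.779/304.8 ft = 2.60098 ft.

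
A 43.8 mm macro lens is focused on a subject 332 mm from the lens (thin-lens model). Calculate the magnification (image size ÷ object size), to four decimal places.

Thin lens: 1/f = 1/dₒ + 1/dᵢ → 1/dᵢ = 1/43.8 − 1/332 = 0.0198190 mm⁻¹, so dᵢ ≈ 50.4566 mm.
Magnification m = dᵢ/dₒ = 50.4566/332 ≈ 0.15198.

0.1520×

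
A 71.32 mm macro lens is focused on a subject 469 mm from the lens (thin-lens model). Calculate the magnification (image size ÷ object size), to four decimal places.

Thin lens: 1/f = 1/dₒ + 1/dᵢ → 1/dᵢ = 1/71.32 − 1/469 = 0.0118891 mm⁻¹, so dᵢ ≈ 84.1105 mm.
Magnification m = dᵢ/dₒ = 84.1105/469 ≈ 0.17934.

0.1793×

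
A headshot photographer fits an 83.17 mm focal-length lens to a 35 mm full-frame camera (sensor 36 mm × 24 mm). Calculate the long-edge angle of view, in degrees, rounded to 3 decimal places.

24.424°

Angle of view α = 2·arctan(w/2f) with w = 36 mm and f = 83.17 mm.
w/2f = 0.21642; arctan(0.21642) ≈ 12.2119°, so α ≈ 24.4237°.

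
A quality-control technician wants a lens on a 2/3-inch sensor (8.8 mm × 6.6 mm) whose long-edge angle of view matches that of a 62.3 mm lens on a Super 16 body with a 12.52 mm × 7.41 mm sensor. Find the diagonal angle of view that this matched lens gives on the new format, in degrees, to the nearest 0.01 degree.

14.32°

Equal long-edge AOV ⇒ f₂ = f₁ · 8.8/12.52 = 62.3 × 0.70288 ≈ 43.7891 mm.
Sensor diagonal = √(8.8² + 6.6²) = √121.0000 ≈ 11.0000 mm.
Diagonal AOV on the new format = 2·arctan(11.0000 / (2 × 43.7891)) = 2·arctan(0.12560) ≈ 14.3179°.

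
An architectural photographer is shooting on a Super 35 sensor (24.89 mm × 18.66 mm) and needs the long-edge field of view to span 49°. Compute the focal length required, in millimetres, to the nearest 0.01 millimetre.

27.31 mm

From α = 2·arctan(w/2f) we get f = w / (2·tan(α/2)).
With w = 24.89 mm and α/2 = 24.5°, tan(α/2) ≈ 0.45573, so f ≈ 24.89 / 0.91145 ≈ 27.3081 mm.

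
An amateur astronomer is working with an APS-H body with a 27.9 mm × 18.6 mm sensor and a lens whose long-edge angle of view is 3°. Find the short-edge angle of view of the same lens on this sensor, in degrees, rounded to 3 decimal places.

2.000°

From the long-edge AOV: f = 27.9 / (2·tan(1.5°)) = 27.9 / 0.05237 ≈ 532.7290 mm.
Short-edge AOV = 2·arctan(18.6 / (2 × 532.7290)) = 2·arctan(0.01746) ≈ 2.0003°.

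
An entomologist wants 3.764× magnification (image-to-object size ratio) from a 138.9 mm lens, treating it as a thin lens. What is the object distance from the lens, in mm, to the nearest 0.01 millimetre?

175.80 mm

With m = dᵢ/dₒ and 1/f = 1/dₒ + 1/dᵢ, substituting dᵢ = m·dₒ gives 1/f = (1 + 1/m)/dₒ, hence dₒ = f·(1 + 1/m).
dₒ = 138.9 × (1 + 1/3.764) = 138.9 × 1.26567 ≈ 175.802 mm.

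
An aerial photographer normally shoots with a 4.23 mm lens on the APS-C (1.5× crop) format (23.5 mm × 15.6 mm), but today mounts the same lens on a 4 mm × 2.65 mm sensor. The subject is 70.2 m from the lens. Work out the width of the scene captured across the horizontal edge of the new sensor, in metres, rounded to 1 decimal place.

The focal length stays 4.23 mm; the relevant sensor dimension is now w = 4 mm. Object distance dₒ = 70.2 m = 70200 mm.
Thin-lens field width W = w·(dₒ − f)/f = 4 × (70200 − 4.23)/4.23 ≈ 66378.979 mm = 66.379 m.

66.4 m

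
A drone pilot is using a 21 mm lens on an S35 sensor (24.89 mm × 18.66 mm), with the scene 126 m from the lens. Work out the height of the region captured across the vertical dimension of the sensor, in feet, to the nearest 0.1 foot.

dₒ: 126 m = 126000 mm.
Similar triangles through the lens centre give W/dₒ = h/dᵢ; with 1/f = 1/dₒ + 1/dᵢ this gives W = h·(dₒ − f)/f.
W = 18.66 mm × (126000 − 21) / 21 = 18.66 × 5999.0000 ≈ 111941.340 mm = 111941.340/304.8 ft = 367.262 ft.

367.3 ft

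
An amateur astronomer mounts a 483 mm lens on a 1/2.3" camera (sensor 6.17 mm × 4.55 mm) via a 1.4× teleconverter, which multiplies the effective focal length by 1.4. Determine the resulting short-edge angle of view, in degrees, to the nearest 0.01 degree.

Effective focal length f = 483 × 1.4 = 676.2 mm.
α = 2·arctan(4.55 / (2 × 676.2)) = 2·arctan(0.00336) ≈ 0.3855°.

0.39°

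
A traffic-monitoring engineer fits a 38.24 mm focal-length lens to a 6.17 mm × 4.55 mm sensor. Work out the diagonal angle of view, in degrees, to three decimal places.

Sensor diagonal = √(6.17² + 4.55²) = √58.7714 ≈ 7.6663 mm.
Angle of view α = 2·arctan(d/2f) with d = 7.6663 mm and f = 38.24 mm.
d/2f = 0.10024; arctan(0.10024) ≈ 5.7241°, so α ≈ 11.4483°.

11.448°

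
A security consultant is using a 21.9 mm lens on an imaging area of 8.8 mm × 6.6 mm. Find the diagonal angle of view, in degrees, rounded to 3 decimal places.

28.196°

Sensor diagonal = √(8.8² + 6.6²) = √121.0000 ≈ 11.0000 mm.
Angle of view α = 2·arctan(d/2f) with d = 11.0000 mm and f = 21.9 mm.
d/2f = 0.25114; arctan(0.25114) ≈ 14.0978°, so α ≈ 28.1956°.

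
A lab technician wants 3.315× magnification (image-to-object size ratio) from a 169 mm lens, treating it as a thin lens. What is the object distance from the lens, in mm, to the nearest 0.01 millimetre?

219.98 mm

With m = dᵢ/dₒ and 1/f = 1/dₒ + 1/dᵢ, substituting dᵢ = m·dₒ gives 1/f = (1 + 1/m)/dₒ, hence dₒ = f·(1 + 1/m).
dₒ = 169 × (1 + 1/3.315) = 169 × 1.30166 ≈ 219.980 mm.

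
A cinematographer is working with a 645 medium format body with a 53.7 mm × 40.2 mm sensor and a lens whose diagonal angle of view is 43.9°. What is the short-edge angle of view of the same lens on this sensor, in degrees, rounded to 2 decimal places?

27.16°

Sensor diagonal = √(53.7² + 40.2²) = √4499.7300 ≈ 67.0800 mm.
From the diagonal AOV: f = 67.0800 / (2·tan(21.95°)) = 67.0800 / 0.80602 ≈ 83.2235 mm.
Short-edge AOV = 2·arctan(40.2 / (2 × 83.2235)) = 2·arctan(0.24152) ≈ 27.1559°.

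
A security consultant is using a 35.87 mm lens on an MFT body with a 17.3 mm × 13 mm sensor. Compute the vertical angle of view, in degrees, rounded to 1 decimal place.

Angle of view α = 2·arctan(h/2f) with h = 13 mm and f = 35.87 mm.
h/2f = 0.18121; arctan(0.18121) ≈ 10.2711°, so α ≈ 20.5422°.

20.5°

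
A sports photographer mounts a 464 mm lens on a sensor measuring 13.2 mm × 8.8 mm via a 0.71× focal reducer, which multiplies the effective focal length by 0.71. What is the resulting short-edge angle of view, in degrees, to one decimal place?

Effective focal length f = 464 × 0.71 = 329.44 mm.
α = 2·arctan(8.8 / (2 × 329.44)) = 2·arctan(0.01336) ≈ 1.5304°.

1.5°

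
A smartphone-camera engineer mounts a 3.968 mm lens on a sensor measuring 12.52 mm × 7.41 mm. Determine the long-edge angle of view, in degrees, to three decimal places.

115.262°

Angle of view α = 2·arctan(w/2f) with w = 12.52 mm and f = 3.968 mm.
w/2f = 1.57762; arctan(1.57762) ≈ 57.6308°, so α ≈ 115.2616°.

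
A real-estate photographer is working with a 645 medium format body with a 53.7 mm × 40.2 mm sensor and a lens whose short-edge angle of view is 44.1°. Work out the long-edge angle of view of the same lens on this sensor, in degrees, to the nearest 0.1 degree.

From the short-edge AOV: f = 40.2 / (2·tan(22.05°)) = 40.2 / 0.81008 ≈ 49.6245 mm.
Long-edge AOV = 2·arctan(53.7 / (2 × 49.6245)) = 2·arctan(0.54106) ≈ 56.8324°.

56.8°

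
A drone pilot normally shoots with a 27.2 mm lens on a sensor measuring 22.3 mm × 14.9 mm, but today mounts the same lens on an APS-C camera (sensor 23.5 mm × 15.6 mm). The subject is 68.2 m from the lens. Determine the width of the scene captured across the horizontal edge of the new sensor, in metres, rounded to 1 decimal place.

The focal length stays 27.2 mm; the relevant sensor dimension is now w = 23.5 mm. Object distance dₒ = 68.2 m = 68200 mm.
Thin-lens field width W = w·(dₒ − f)/f = 23.5 × (68200 − 27.2)/27.2 ≈ 58899.294 mm = 58.8993 m.

58.9 m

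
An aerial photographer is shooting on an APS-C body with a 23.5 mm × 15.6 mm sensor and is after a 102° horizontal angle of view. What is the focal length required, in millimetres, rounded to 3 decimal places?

9.515 mm

From α = 2·arctan(w/2f) we get f = w / (2·tan(α/2)).
With w = 23.5 mm and α/2 = 51°, tan(α/2) ≈ 1.23490, so f ≈ 23.5 / 2.46979 ≈ 9.5150 mm.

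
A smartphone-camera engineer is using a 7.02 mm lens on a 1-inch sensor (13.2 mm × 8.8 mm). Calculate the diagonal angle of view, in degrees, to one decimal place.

Sensor diagonal = √(13.2² + 8.8²) = √251.6800 ≈ 15.8644 mm.
Angle of view α = 2·arctan(d/2f) with d = 15.8644 mm and f = 7.02 mm.
d/2f = 1.12994; arctan(1.12994) ≈ 48.4912°, so α ≈ 96.9824°.

97.0°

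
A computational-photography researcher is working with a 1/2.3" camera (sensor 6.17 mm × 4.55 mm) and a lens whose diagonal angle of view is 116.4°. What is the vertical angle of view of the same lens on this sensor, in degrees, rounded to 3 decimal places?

87.497°

Sensor diagonal = √(6.17² + 4.55²) = √58.7714 ≈ 7.6663 mm.
From the diagonal AOV: f = 7.6663 / (2·tan(58.2°)) = 7.6663 / 3.22567 ≈ 2.3766 mm.
Vertical AOV = 2·arctan(4.55 / (2 × 2.3766)) = 2·arctan(0.95723) ≈ 87.4966°.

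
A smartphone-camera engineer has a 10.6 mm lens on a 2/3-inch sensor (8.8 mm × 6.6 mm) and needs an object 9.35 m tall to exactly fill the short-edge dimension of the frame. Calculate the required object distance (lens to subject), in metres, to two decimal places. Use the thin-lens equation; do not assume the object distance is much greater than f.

15.03 m

W: 9.35 m = 9350 mm.
Magnification m = h/W = dᵢ/dₒ; combined with 1/f = 1/dₒ + 1/dᵢ this gives dₒ = f·(1 + W/h).
dₒ = 10.6 mm × (1 + 9350/6.6) = 10.6 × 1417.6667 ≈ 15027.267 mm = 15.0273 m.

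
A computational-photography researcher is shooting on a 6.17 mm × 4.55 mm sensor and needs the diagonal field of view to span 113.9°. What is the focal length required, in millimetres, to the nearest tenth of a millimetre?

Sensor diagonal = √(6.17² + 4.55²) = √58.7714 ≈ 7.6663 mm.
From α = 2·arctan(d/2f) we get f = d / (2·tan(α/2)).
With d = 7.6663 mm and α/2 = 56.95°, tan(α/2) ≈ 1.53693, so f ≈ 7.6663 / 3.07385 ≈ 2.4940 mm.

2.5 mm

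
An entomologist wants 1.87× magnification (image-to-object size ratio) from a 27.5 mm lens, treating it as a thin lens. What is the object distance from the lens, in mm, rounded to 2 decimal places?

With m = dᵢ/dₒ and 1/f = 1/dₒ + 1/dᵢ, substituting dᵢ = m·dₒ gives 1/f = (1 + 1/m)/dₒ, hence dₒ = f·(1 + 1/m).
dₒ = 27.5 × (1 + 1/1.87) = 27.5 × 1.53476 ≈ 42.206 mm.

42.21 mm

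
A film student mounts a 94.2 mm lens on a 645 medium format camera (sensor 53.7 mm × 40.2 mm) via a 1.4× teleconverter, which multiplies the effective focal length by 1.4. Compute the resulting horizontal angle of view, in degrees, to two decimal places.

23.02°

Effective focal length f = 94.2 × 1.4 = 131.88 mm.
α = 2·arctan(53.7 / (2 × 131.88)) = 2·arctan(0.20359) ≈ 23.0156°.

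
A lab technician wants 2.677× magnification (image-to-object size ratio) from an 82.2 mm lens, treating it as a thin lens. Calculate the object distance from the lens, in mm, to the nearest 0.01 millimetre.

With m = dᵢ/dₒ and 1/f = 1/dₒ + 1/dᵢ, substituting dᵢ = m·dₒ gives 1/f = (1 + 1/m)/dₒ, hence dₒ = f·(1 + 1/m).
dₒ = 82.2 × (1 + 1/2.677) = 82.2 × 1.37355 ≈ 112.906 mm.

112.91 mm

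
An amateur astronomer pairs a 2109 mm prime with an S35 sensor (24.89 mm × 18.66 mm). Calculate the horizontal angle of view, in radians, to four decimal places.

0.0118 rad

Angle of view α = 2·arctan(w/2f) with w = 24.89 mm and f = 2109 mm.
w/2f = 0.00590; arctan(0.00590) ≈ 0.0059 rad, so α ≈ 0.0118 rad.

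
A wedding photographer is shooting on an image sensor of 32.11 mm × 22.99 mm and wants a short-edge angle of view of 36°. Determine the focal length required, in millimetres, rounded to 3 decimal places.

35.378 mm

From α = 2·arctan(h/2f) we get f = h / (2·tan(α/2)).
With h = 22.99 mm and α/2 = 18°, tan(α/2) ≈ 0.32492, so f ≈ 22.99 / 0.64984 ≈ 35.3780 mm.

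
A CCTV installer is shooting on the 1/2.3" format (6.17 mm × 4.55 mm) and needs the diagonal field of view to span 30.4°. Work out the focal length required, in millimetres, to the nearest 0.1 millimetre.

Sensor diagonal = √(6.17² + 4.55²) = √58.7714 ≈ 7.6663 mm.
From α = 2·arctan(d/2f) we get f = d / (2·tan(α/2)).
With d = 7.6663 mm and α/2 = 15.2°, tan(α/2) ≈ 0.27169, so f ≈ 7.6663 / 0.54339 ≈ 14.1082 mm.

14.1 mm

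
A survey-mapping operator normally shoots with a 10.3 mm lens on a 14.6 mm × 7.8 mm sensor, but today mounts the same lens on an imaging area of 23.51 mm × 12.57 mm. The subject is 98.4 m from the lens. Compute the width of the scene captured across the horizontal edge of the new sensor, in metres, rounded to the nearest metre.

The focal length stays 10.3 mm; the relevant sensor dimension is now w = 23.51 mm. Object distance dₒ = 98.4 m = 98400 mm.
Thin-lens field width W = w·(dₒ − f)/f = 23.51 × (98400 − 10.3)/10.3 ≈ 224576.878 mm = 224.577 m.

225 m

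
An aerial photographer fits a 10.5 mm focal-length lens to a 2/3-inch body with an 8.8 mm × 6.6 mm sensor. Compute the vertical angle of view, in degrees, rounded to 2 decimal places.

Angle of view α = 2·arctan(h/2f) with h = 6.6 mm and f = 10.5 mm.
h/2f = 0.31429; arctan(0.31429) ≈ 17.4472°, so α ≈ 34.8944°.

34.89°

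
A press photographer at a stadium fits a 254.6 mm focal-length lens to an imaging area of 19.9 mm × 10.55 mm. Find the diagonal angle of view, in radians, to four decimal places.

0.0884 rad

Sensor diagonal = √(19.9² + 10.55²) = √507.3125 ≈ 22.5236 mm.
Angle of view α = 2·arctan(d/2f) with d = 22.5236 mm and f = 254.6 mm.
d/2f = 0.04423; arctan(0.04423) ≈ 0.0442 rad, so α ≈ 0.0884 rad.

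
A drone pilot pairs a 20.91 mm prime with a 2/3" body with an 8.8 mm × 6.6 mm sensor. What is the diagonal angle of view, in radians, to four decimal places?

Sensor diagonal = √(8.8² + 6.6²) = √121.0000 ≈ 11.0000 mm.
Angle of view α = 2·arctan(d/2f) with d = 11.0000 mm and f = 20.91 mm.
d/2f = 0.26303; arctan(0.26303) ≈ 0.2572 rad, so α ≈ 0.5144 rad.

0.5144 rad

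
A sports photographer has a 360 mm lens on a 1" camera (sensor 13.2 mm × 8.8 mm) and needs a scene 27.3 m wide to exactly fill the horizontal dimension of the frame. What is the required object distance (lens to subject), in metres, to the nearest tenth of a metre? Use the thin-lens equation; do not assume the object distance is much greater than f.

744.9 m

W: 27.3 m = 27300 mm.
Magnification m = w/W = dᵢ/dₒ; combined with 1/f = 1/dₒ + 1/dᵢ this gives dₒ = f·(1 + W/w).
dₒ = 360 mm × (1 + 27300/13.2) = 360 × 2069.1818 ≈ 744905.455 mm = 744.905 m.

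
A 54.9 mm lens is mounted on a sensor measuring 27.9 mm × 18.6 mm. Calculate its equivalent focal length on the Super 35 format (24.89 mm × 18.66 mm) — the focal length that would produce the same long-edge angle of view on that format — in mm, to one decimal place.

49.0 mm

Equal angle of view means equal width/f ratio, so f₂ = f₁ · (width₂/width₁) = 54.9 × 24.89/27.9.
f₂ = 54.9 × 0.89211 ≈ 48.977 mm.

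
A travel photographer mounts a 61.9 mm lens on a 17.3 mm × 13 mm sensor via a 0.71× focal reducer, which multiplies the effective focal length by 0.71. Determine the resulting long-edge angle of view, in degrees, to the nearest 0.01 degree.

Effective focal length f = 61.9 × 0.71 = 43.949 mm.
α = 2·arctan(17.3 / (2 × 43.949)) = 2·arctan(0.19682) ≈ 22.2692°.

22.27°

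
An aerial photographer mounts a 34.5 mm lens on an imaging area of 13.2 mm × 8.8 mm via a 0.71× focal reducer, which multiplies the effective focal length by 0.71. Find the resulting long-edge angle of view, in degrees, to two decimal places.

30.16°

Effective focal length f = 34.5 × 0.71 = 24.495 mm.
α = 2·arctan(13.2 / (2 × 24.495)) = 2·arctan(0.26944) ≈ 30.1596°.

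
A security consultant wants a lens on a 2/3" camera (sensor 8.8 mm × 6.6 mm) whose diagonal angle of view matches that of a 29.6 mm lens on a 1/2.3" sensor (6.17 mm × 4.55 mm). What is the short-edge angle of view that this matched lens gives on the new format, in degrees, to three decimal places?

Sensor diagonal = √(6.17² + 4.55²) = √58.7714 ≈ 7.6663 mm.
Sensor diagonal = √(8.8² + 6.6²) = √121.0000 ≈ 11.0000 mm.
Equal diagonal AOV ⇒ f₂ = f₁ · 11.0000/7.6663 = 29.6 × 1.43486 ≈ 42.4719 mm.
Short-edge AOV on the new format = 2·arctan(6.6 / (2 × 42.4719)) = 2·arctan(0.07770) ≈ 8.8857°.

8.886°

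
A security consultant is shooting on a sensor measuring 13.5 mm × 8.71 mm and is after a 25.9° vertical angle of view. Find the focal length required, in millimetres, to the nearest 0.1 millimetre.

18.9 mm

From α = 2·arctan(h/2f) we get f = h / (2·tan(α/2)).
With h = 8.71 mm and α/2 = 12.95°, tan(α/2) ≈ 0.22995, so f ≈ 8.71 / 0.45990 ≈ 18.9390 mm.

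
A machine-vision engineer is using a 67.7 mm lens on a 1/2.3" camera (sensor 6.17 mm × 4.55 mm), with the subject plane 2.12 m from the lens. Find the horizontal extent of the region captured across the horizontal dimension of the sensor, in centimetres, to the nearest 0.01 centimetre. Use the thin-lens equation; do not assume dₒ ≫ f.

18.70 cm

dₒ: 2.12 m = 2120 mm.
Similar triangles through the lens centre give W/dₒ = w/dᵢ; with 1/f = 1/dₒ + 1/dᵢ this gives W = w·(dₒ − f)/f.
W = 6.17 mm × (2120 − 67.7) / 67.7 = 6.17 × 30.3146 ≈ 187.041 mm = 18.7041 cm.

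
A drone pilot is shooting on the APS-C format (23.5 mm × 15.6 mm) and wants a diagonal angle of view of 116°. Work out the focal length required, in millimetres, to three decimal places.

8.813 mm

Sensor diagonal = √(23.5² + 15.6²) = √795.6100 ≈ 28.2066 mm.
From α = 2·arctan(d/2f) we get f = d / (2·tan(α/2)).
With d = 28.2066 mm and α/2 = 58°, tan(α/2) ≈ 1.60033, so f ≈ 28.2066 / 3.20067 ≈ 8.8127 mm.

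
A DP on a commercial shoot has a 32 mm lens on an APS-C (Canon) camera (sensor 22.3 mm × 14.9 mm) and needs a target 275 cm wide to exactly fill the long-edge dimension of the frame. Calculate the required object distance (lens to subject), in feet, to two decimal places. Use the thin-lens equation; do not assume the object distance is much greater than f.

W: 275 cm = 2750 mm.
Magnification m = w/W = dᵢ/dₒ; combined with 1/f = 1/dₒ + 1/dᵢ this gives dₒ = f·(1 + W/w).
dₒ = 32 mm × (1 + 2750/22.3) = 32 × 124.3184 ≈ 3978.188 mm = 3978.188/304.8 ft = 13.0518 ft.

13.05 ft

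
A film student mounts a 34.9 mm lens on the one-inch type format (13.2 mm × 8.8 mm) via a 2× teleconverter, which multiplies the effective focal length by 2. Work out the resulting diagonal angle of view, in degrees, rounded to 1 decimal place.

13.0°

Effective focal length f = 34.9 × 2 = 69.8 mm.
Sensor diagonal = √(13.2² + 8.8²) = √251.6800 ≈ 15.8644 mm.
α = 2·arctan(15.864 / (2 × 69.8)) = 2·arctan(0.11364) ≈ 12.9668°.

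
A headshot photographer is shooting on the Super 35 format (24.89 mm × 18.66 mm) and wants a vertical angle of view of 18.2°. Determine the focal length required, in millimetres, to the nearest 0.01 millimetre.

From α = 2·arctan(h/2f) we get f = h / (2·tan(α/2)).
With h = 18.66 mm and α/2 = 9.1°, tan(α/2) ≈ 0.16017, so f ≈ 18.66 / 0.32035 ≈ 58.2491 mm.

58.25 mm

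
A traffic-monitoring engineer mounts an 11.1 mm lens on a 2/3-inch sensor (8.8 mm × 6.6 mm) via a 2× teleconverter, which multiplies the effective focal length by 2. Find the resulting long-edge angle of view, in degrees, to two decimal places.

22.42°

Effective focal length f = 11.1 × 2 = 22.2 mm.
α = 2·arctan(8.8 / (2 × 22.2)) = 2·arctan(0.19820) ≈ 22.4213°.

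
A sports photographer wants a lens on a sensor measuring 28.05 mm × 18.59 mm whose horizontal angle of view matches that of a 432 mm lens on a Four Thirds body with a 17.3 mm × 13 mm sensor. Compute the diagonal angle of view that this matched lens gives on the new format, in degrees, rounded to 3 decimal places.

2.752°

Equal horizontal AOV ⇒ f₂ = f₁ · 28.05/17.3 = 432 × 1.62139 ≈ 700.4393 mm.
Sensor diagonal = √(28.05² + 18.59²) = √1132.3906 ≈ 33.6510 mm.
Diagonal AOV on the new format = 2·arctan(33.6510 / (2 × 700.4393)) = 2·arctan(0.02402) ≈ 2.7521°.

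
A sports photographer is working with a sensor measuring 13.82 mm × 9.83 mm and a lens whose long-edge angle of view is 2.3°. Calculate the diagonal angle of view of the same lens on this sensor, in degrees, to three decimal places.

From the long-edge AOV: f = 13.82 / (2·tan(1.15°)) = 13.82 / 0.04015 ≈ 344.2267 mm.
Sensor diagonal = √(13.82² + 9.83²) = √287.6213 ≈ 16.9594 mm.
Diagonal AOV = 2·arctan(16.9594 / (2 × 344.2267)) = 2·arctan(0.02463) ≈ 2.8223°.

2.822°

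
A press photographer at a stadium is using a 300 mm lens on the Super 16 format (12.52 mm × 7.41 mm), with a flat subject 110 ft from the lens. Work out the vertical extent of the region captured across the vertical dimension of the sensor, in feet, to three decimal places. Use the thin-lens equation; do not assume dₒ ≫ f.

2.693 ft

dₒ: 110 ft × 304.8 mm/ft = 33528.00 mm.
Similar triangles through the lens centre give W/dₒ = h/dᵢ; with 1/f = 1/dₒ + 1/dᵢ this gives W = h·(dₒ − f)/f.
W = 7.41 mm × (33528 − 300) / 300 = 7.41 × 110.7600 ≈ 820.732 mm = 820.732/304.8 ft = 2.69269 ft.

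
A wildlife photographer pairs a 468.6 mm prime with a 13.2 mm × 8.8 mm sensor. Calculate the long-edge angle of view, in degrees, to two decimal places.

Angle of view α = 2·arctan(w/2f) with w = 13.2 mm and f = 468.6 mm.
w/2f = 0.01408; arctan(0.01408) ≈ 0.8069°, so α ≈ 1.6139°.

1.61°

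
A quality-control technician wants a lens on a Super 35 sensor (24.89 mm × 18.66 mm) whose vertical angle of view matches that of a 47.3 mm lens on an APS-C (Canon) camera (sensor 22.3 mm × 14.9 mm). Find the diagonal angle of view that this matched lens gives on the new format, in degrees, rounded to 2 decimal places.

29.42°

Equal vertical AOV ⇒ f₂ = f₁ · 18.66/14.9 = 47.3 × 1.25235 ≈ 59.2361 mm.
Sensor diagonal = √(24.89² + 18.66²) = √967.7077 ≈ 31.1080 mm.
Diagonal AOV on the new format = 2·arctan(31.1080 / (2 × 59.2361)) = 2·arctan(0.26258) ≈ 29.4248°.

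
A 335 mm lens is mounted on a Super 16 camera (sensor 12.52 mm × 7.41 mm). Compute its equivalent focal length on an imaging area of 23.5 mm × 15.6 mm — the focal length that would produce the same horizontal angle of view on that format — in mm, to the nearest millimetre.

Equal angle of view means equal width/f ratio, so f₂ = f₁ · (width₂/width₁) = 335 × 23.5/12.52.
f₂ = 335 × 1.87700 ≈ 628.794 mm.

629 mm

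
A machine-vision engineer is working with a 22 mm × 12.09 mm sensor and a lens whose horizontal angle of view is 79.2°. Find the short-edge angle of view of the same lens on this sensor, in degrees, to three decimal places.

From the horizontal AOV: f = 22 / (2·tan(39.6°)) = 22 / 1.65454 ≈ 13.2967 mm.
Short-edge AOV = 2·arctan(12.09 / (2 × 13.2967)) = 2·arctan(0.45462) ≈ 48.8953°.

48.895°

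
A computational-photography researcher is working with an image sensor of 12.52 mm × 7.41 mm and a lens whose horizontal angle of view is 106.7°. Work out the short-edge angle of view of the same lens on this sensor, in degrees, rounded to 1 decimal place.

77.0°

From the horizontal AOV: f = 12.52 / (2·tan(53.35°)) = 12.52 / 2.68810 ≈ 4.6576 mm.
Short-edge AOV = 2·arctan(7.41 / (2 × 4.6576)) = 2·arctan(0.79548) ≈ 77.0031°.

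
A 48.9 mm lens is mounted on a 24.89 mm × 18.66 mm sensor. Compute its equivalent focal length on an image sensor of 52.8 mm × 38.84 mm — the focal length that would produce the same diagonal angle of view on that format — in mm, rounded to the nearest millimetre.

103 mm

Sensor diagonal = √(24.89² + 18.66²) = √967.7077 ≈ 31.1080 mm.
Sensor diagonal = √(52.8² + 38.84²) = √4296.3856 ≈ 65.5468 mm.
Equal angle of view means equal diagonal/f ratio, so f₂ = f₁ · (diagonal₂/diagonal₁) = 48.9 × 65.5468/31.1080.
f₂ = 48.9 × 2.10707 ≈ 103.036 mm.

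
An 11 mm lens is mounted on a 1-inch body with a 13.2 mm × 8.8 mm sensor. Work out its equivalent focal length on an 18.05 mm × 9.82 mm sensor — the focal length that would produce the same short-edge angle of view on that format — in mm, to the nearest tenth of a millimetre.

Equal angle of view means equal height/f ratio, so f₂ = f₁ · (height₂/height₁) = 11 × 9.82/8.8.
f₂ = 11 × 1.11591 ≈ 12.275 mm.

12.3 mm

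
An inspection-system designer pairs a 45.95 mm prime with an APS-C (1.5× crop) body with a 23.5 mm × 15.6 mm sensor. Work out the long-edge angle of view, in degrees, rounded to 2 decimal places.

28.69°

Angle of view α = 2·arctan(w/2f) with w = 23.5 mm and f = 45.95 mm.
w/2f = 0.25571; arctan(0.25571) ≈ 14.3439°, so α ≈ 28.6878°.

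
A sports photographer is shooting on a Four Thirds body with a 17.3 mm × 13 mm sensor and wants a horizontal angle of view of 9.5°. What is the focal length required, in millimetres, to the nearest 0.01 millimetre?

104.10 mm

From α = 2·arctan(w/2f) we get f = w / (2·tan(α/2)).
With w = 17.3 mm and α/2 = 4.75°, tan(α/2) ≈ 0.08309, so f ≈ 17.3 / 0.16619 ≈ 104.0995 mm.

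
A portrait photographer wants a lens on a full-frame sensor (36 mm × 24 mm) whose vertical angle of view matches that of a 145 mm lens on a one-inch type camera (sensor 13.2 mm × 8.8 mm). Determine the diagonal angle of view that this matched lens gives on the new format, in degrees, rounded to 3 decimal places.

6.262°

Equal vertical AOV ⇒ f₂ = f₁ · 24/8.8 = 145 × 2.72727 ≈ 395.4545 mm.
Sensor diagonal = √(36² + 24²) = √1872.0000 ≈ 43.2666 mm.
Diagonal AOV on the new format = 2·arctan(43.2666 / (2 × 395.4545)) = 2·arctan(0.05470) ≈ 6.2625°.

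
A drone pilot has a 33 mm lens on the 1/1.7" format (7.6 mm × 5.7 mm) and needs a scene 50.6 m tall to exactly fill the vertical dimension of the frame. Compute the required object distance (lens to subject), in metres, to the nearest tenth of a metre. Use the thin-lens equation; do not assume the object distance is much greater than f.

W: 50.6 m = 50600 mm.
Magnification m = h/W = dᵢ/dₒ; combined with 1/f = 1/dₒ + 1/dᵢ this gives dₒ = f·(1 + W/h).
dₒ = 33 mm × (1 + 50600/5.7) = 33 × 8878.1930 ≈ 292980.368 mm = 292.98 m.

293.0 m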